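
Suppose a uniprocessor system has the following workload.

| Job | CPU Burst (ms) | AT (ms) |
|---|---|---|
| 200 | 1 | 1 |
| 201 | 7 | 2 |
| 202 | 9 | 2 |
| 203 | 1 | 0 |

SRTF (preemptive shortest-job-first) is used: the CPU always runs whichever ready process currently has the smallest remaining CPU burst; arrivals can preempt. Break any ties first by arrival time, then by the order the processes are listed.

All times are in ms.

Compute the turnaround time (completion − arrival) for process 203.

1

Gantt: | 203 0-1 | 200 1-2 | 201 2-9 | 202 9-18 |
Completion: 200=2  201=9  202=18  203=1
Turnaround (C−A): 200=1  201=7  202=16  203=1
Turnaround(203) = completion − arrival = 1 − 0 = 1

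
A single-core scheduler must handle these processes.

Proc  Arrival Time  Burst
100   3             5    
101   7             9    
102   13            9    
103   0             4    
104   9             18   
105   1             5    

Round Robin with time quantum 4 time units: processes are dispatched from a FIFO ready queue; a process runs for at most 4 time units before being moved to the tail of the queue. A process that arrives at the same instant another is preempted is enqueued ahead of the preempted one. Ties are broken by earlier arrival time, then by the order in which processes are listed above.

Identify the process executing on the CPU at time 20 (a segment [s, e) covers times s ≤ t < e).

Gantt: | 103 0-4 | 105 4-8 | 100 8-12 | 101 12-16 | 105 16-17 | 104 17-21 | 100 21-22 | 102 22-26 | 101 26-30 | 104 30-34 | 102 34-38 | 101 38-39 | 104 39-43 | 102 43-44 | 104 44-50 |
Completion: 100=22  101=39  102=44  103=4  104=50  105=17

104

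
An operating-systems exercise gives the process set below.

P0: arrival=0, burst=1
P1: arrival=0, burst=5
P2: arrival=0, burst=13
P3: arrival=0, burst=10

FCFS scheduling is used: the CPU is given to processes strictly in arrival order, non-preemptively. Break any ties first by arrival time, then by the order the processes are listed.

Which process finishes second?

P1

Schedule: | P0 0-1 | P1 1-6 | P2 6-19 | P3 19-29 |
Completion: P0=1  P1=6  P2=19  P3=29
Turnaround (C−A): P0=1  P1=6  P2=19  P3=29
Finish order: P0 → P1 → P2 → P3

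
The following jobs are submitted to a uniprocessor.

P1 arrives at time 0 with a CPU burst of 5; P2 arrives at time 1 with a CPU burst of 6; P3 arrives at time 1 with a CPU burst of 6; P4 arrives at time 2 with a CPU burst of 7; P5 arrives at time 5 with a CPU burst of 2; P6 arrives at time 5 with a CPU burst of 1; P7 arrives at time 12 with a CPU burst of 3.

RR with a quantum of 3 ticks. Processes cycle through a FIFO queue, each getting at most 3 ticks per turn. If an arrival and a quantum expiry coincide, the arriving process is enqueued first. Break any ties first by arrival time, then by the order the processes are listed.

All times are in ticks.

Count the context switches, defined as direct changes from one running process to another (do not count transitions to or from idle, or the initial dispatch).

10

Gantt: | P1 0-3 | P2 3-6 | P3 6-9 | P4 9-12 | P1 12-14 | P5 14-16 | P6 16-17 | P2 17-20 | P3 20-23 | P7 23-26 | P4 26-30 |
Completion: P1=14  P2=20  P3=23  P4=30  P5=16  P6=17  P7=26
Turnaround (C−A): P1=14  P2=19  P3=22  P4=28  P5=11  P6=12  P7=14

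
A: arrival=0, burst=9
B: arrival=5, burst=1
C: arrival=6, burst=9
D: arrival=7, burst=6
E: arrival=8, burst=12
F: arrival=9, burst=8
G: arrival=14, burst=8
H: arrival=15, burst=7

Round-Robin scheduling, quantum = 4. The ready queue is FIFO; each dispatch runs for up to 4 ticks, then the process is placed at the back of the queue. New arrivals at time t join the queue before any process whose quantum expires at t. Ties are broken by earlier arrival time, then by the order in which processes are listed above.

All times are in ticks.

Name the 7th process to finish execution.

H

Timeline: | A 0-8 | B 8-9 | C 9-13 | D 13-17 | E 17-21 | A 21-22 | F 22-26 | C 26-30 | G 30-34 | H 34-38 | D 38-40 | E 40-44 | F 44-48 | C 48-49 | G 49-53 | H 53-56 | E 56-60 |
Completion: A=22  B=9  C=49  D=40  E=60  F=48  G=53  H=56
Turnaround (C−A): A=22  B=4  C=43  D=33  E=52  F=39  G=39  H=41
Finish order: B → A → D → F → C → G → H → E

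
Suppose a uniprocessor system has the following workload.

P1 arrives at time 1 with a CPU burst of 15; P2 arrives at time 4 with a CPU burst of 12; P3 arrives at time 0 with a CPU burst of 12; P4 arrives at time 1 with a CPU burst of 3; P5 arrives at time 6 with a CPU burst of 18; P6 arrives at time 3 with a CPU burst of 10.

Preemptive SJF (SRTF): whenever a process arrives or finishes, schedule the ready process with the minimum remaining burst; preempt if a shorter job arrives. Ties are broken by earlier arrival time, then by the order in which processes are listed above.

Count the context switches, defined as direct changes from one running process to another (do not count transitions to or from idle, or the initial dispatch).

6

Schedule: | P3 0-1 | P4 1-4 | P6 4-14 | P3 14-25 | P2 25-37 | P1 37-52 | P5 52-70 |
Completion: P1=52  P2=37  P3=25  P4=4  P5=70  P6=14
Turnaround (C−A): P1=51  P2=33  P3=25  P4=3  P5=64  P6=11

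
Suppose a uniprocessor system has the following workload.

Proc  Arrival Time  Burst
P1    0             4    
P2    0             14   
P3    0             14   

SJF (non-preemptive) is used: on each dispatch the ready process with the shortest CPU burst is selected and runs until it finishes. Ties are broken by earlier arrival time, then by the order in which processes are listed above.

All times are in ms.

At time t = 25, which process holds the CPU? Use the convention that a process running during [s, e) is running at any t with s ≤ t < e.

Schedule: | P1 0-4 | P2 4-18 | P3 18-32 |
Completion: P1=4  P2=18  P3=32
Turnaround (C−A): P1=4  P2=18  P3=32

P3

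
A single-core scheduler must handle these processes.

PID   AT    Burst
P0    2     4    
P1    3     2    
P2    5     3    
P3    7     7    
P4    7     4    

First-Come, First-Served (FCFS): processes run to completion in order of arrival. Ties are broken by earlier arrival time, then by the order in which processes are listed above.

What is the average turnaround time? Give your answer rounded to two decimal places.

8.20

Timeline: | idle 0-2 | P0 2-6 | P1 6-8 | P2 8-11 | P3 11-18 | P4 18-22 |
Completion: P0=6  P1=8  P2=11  P3=18  P4=22
Turnaround times: P0=4, P1=5, P2=6, P3=11, P4=15
Average turnaround = (4+5+6+11+15) / 5 = 41/5 = 8.20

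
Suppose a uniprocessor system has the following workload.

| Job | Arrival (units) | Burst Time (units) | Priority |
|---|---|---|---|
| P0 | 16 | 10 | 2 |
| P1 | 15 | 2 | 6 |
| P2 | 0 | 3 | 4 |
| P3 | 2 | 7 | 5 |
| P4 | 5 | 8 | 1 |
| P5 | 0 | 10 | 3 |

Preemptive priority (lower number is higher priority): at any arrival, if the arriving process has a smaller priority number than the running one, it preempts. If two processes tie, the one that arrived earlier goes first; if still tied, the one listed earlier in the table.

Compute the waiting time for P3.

Timeline: | P5 0-5 | P4 5-13 | P5 13-16 | P0 16-26 | P5 26-28 | P2 28-31 | P3 31-38 | P1 38-40 |
Completion: P0=26  P1=40  P2=31  P3=38  P4=13  P5=28
Turnaround (C−A): P0=10  P1=25  P2=31  P3=36  P4=8  P5=28
Waiting(P3) = turnaround − burst = 36 − 7 = 29

29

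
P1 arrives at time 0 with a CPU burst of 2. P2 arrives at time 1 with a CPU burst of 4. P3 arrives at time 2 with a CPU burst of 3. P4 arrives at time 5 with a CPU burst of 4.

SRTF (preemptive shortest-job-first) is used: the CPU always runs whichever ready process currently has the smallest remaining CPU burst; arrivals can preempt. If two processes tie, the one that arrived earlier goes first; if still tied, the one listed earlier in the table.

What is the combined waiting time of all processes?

8

Timeline: | P1 0-2 | P3 2-5 | P2 5-9 | P4 9-13 |
Completion: P1=2  P2=9  P3=5  P4=13
Turnaround (C−A): P1=2  P2=8  P3=3  P4=8
Waiting = turnaround − burst: P1=0, P2=4, P3=0, P4=4
Total waiting = 0 + 4 + 0 + 4 = 8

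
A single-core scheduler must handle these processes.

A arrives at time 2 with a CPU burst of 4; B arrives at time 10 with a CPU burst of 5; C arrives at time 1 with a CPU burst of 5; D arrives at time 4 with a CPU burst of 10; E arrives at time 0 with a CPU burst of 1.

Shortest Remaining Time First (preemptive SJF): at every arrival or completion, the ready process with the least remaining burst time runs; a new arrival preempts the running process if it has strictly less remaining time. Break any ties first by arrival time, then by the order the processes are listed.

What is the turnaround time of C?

5

Timeline: | E 0-1 | C 1-6 | A 6-10 | B 10-15 | D 15-25 |
Completion: A=10  B=15  C=6  D=25  E=1
Turnaround(C) = completion − arrival = 6 − 1 = 5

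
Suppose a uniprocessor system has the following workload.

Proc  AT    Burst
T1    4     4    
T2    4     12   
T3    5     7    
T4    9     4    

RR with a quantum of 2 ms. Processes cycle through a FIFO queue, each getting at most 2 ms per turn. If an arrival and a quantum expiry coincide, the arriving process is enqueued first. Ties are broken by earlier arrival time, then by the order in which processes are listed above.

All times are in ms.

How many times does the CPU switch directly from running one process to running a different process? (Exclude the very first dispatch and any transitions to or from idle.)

Gantt: | idle 0-4 | T1 4-6 | T2 6-8 | T3 8-10 | T1 10-12 | T2 12-14 | T4 14-16 | T3 16-18 | T2 18-20 | T4 20-22 | T3 22-24 | T2 24-26 | T3 26-27 | T2 27-31 |
Completion: T1=12  T2=31  T3=27  T4=22

12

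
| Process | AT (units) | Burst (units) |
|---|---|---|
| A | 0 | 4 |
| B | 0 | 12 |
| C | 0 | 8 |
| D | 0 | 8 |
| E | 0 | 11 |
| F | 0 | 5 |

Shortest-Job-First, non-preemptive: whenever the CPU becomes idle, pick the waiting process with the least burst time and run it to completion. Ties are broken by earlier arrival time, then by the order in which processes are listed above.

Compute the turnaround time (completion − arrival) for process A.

Timeline: | A 0-4 | F 4-9 | C 9-17 | D 17-25 | E 25-36 | B 36-48 |
Completion: A=4  B=48  C=17  D=25  E=36  F=9
Turnaround(A) = completion − arrival = 4 − 0 = 4

4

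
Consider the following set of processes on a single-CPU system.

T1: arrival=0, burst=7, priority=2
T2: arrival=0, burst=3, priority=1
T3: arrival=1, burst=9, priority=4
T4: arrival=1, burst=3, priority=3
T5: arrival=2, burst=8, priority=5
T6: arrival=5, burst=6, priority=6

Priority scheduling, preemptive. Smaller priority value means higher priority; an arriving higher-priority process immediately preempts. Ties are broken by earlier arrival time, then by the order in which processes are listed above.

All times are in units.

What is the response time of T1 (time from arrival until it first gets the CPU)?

3

Timeline: | T2 0-3 | T1 3-10 | T4 10-13 | T3 13-22 | T5 22-30 | T6 30-36 |
Completion: T1=10  T2=3  T3=22  T4=13  T5=30  T6=36
Turnaround (C−A): T1=10  T2=3  T3=21  T4=12  T5=28  T6=31
Response(T1) = first start − arrival = 3 − 0 = 3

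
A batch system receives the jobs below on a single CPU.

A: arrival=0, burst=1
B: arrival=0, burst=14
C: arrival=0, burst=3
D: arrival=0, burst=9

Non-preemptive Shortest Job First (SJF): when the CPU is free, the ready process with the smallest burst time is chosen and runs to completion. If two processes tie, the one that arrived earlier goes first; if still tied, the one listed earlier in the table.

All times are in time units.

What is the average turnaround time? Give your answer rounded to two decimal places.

11.25

Timeline: | A 0-1 | C 1-4 | D 4-13 | B 13-27 |
Completion: A=1  B=27  C=4  D=13
Turnaround (C−A): A=1  B=27  C=4  D=13
Turnaround times: A=1, B=27, C=4, D=13
Average turnaround = (1+27+4+13) / 4 = 45/4 = 11.25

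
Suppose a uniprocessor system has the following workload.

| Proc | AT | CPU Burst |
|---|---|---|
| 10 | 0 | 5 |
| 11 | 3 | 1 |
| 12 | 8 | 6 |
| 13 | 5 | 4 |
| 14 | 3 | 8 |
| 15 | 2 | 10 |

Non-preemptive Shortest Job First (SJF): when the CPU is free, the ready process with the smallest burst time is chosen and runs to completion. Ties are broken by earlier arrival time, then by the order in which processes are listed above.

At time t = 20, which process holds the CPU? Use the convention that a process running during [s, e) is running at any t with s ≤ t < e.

Gantt: | 10 0-5 | 11 5-6 | 13 6-10 | 12 10-16 | 14 16-24 | 15 24-34 |
Completion: 10=5  11=6  12=16  13=10  14=24  15=34

14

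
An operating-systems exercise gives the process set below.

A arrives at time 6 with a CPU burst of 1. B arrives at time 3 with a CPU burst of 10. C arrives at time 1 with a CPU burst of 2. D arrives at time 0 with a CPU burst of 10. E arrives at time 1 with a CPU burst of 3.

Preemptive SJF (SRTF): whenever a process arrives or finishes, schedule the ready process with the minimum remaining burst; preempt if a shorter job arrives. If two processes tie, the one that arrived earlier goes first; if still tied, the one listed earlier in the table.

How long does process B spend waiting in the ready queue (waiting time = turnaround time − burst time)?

13

Gantt: | D 0-1 | C 1-3 | E 3-6 | A 6-7 | D 7-16 | B 16-26 |
Completion: A=7  B=26  C=3  D=16  E=6
Turnaround (C−A): A=1  B=23  C=2  D=16  E=5
Waiting(B) = turnaround − burst = 23 − 10 = 13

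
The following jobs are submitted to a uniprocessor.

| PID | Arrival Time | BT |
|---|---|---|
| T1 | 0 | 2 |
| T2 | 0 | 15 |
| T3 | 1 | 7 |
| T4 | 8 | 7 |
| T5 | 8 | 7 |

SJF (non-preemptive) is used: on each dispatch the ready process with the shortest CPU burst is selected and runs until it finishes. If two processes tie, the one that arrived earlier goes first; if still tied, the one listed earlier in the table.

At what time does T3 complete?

Gantt: | T1 0-2 | T3 2-9 | T4 9-16 | T5 16-23 | T2 23-38 |
Completion: T1=2  T2=38  T3=9  T4=16  T5=23

9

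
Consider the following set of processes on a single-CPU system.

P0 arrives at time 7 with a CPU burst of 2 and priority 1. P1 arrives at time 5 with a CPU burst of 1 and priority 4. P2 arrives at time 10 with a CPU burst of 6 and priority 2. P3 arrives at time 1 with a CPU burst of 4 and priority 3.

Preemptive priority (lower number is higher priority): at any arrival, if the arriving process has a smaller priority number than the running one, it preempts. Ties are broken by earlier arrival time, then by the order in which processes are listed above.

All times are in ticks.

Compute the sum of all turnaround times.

Gantt: | idle 0-1 | P3 1-5 | P1 5-6 | idle 6-7 | P0 7-9 | idle 9-10 | P2 10-16 |
Completion: P0=9  P1=6  P2=16  P3=5
Turnaround (C−A): P0=2  P1=1  P2=6  P3=4
Turnaround = completion − arrival: P0=2, P1=1, P2=6, P3=4
Total turnaround = 2 + 1 + 6 + 4 = 13

13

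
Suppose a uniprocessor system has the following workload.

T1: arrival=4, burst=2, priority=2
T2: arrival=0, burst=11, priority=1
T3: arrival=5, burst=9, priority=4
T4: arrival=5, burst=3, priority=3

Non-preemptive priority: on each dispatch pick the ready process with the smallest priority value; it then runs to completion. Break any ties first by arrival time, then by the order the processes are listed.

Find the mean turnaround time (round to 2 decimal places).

Schedule: | T2 0-11 | T1 11-13 | T4 13-16 | T3 16-25 |
Completion: T1=13  T2=11  T3=25  T4=16
Turnaround (C−A): T1=9  T2=11  T3=20  T4=11
Turnaround times: T1=9, T2=11, T3=20, T4=11
Average turnaround = (9+11+20+11) / 4 = 51/4 = 12.75

12.75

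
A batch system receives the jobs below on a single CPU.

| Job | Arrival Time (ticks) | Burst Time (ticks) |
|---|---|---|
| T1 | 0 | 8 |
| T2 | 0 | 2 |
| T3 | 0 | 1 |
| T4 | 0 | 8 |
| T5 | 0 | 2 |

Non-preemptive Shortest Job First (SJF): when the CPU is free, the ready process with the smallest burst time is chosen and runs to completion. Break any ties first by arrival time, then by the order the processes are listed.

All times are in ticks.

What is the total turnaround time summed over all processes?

43

Timeline: | T3 0-1 | T2 1-3 | T5 3-5 | T1 5-13 | T4 13-21 |
Completion: T1=13  T2=3  T3=1  T4=21  T5=5
Turnaround (C−A): T1=13  T2=3  T3=1  T4=21  T5=5
Turnaround = completion − arrival: T1=13, T2=3, T3=1, T4=21, T5=5
Total turnaround = 13 + 3 + 1 + 21 + 5 = 43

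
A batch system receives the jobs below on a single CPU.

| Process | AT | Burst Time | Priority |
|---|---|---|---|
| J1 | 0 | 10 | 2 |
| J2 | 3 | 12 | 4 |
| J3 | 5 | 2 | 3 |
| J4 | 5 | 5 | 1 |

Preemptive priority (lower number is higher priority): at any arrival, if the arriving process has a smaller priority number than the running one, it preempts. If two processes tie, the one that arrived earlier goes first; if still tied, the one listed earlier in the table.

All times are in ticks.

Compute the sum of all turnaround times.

58

Timeline: | J1 0-5 | J4 5-10 | J1 10-15 | J3 15-17 | J2 17-29 |
Completion: J1=15  J2=29  J3=17  J4=10
Turnaround (C−A): J1=15  J2=26  J3=12  J4=5
Turnaround = completion − arrival: J1=15, J2=26, J3=12, J4=5
Total turnaround = 15 + 26 + 12 + 5 = 58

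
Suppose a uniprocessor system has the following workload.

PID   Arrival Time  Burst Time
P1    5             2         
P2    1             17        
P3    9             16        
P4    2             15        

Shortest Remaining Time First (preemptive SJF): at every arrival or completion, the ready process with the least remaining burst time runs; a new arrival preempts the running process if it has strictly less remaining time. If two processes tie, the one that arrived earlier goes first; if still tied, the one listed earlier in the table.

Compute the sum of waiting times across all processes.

Schedule: | idle 0-1 | P2 1-2 | P4 2-5 | P1 5-7 | P4 7-19 | P2 19-35 | P3 35-51 |
Completion: P1=7  P2=35  P3=51  P4=19
Waiting = turnaround − burst: P1=0, P2=17, P3=26, P4=2
Total waiting = 0 + 17 + 26 + 2 = 45

45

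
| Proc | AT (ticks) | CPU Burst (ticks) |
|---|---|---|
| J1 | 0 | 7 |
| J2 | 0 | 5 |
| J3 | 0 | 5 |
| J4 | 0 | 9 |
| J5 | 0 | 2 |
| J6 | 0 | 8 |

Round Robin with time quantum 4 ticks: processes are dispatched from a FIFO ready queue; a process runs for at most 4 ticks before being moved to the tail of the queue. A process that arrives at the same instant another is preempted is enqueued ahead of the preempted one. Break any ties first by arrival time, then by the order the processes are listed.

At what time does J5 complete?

18

Timeline: | J1 0-4 | J2 4-8 | J3 8-12 | J4 12-16 | J5 16-18 | J6 18-22 | J1 22-25 | J2 25-26 | J3 26-27 | J4 27-31 | J6 31-35 | J4 35-36 |
Completion: J1=25  J2=26  J3=27  J4=36  J5=18  J6=35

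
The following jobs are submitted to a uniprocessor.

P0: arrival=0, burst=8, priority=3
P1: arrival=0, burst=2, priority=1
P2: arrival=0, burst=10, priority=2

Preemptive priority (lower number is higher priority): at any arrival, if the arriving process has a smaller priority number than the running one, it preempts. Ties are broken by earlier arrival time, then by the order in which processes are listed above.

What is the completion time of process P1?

Gantt: | P1 0-2 | P2 2-12 | P0 12-20 |
Completion: P0=20  P1=2  P2=12
Turnaround (C−A): P0=20  P1=2  P2=12

2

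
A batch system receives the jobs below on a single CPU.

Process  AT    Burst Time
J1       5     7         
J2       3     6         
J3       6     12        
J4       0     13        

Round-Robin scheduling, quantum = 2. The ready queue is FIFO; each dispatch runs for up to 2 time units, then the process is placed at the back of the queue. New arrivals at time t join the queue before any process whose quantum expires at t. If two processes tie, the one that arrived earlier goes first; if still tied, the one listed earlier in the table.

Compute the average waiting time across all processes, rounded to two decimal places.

Timeline: | J4 0-4 | J2 4-6 | J4 6-8 | J1 8-10 | J3 10-12 | J2 12-14 | J4 14-16 | J1 16-18 | J3 18-20 | J2 20-22 | J4 22-24 | J1 24-26 | J3 26-28 | J4 28-30 | J1 30-31 | J3 31-33 | J4 33-34 | J3 34-38 |
Completion: J1=31  J2=22  J3=38  J4=34
Waiting times: J1=19, J2=13, J3=20, J4=21
Average waiting = (19+13+20+21) / 4 = 73/4 = 18.25

18.25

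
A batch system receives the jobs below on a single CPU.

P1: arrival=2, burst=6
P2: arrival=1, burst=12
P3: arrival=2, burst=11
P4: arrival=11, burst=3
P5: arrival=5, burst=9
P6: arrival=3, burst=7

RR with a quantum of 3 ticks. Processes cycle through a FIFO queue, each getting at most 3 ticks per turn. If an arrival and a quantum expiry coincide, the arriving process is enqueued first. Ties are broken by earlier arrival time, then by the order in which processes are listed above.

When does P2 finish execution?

Schedule: | idle 0-1 | P2 1-4 | P1 4-7 | P3 7-10 | P6 10-13 | P2 13-16 | P5 16-19 | P1 19-22 | P3 22-25 | P4 25-28 | P6 28-31 | P2 31-34 | P5 34-37 | P3 37-40 | P6 40-41 | P2 41-44 | P5 44-47 | P3 47-49 |
Completion: P1=22  P2=44  P3=49  P4=28  P5=47  P6=41
Turnaround (C−A): P1=20  P2=43  P3=47  P4=17  P5=42  P6=38

44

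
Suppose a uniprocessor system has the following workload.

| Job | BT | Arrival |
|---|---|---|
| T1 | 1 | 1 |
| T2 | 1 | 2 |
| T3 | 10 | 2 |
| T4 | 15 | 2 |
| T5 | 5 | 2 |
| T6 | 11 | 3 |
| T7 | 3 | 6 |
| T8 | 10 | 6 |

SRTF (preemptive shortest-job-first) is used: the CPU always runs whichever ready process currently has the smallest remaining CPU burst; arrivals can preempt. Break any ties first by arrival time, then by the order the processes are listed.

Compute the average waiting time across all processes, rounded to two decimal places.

Timeline: | idle 0-1 | T1 1-2 | T2 2-3 | T5 3-8 | T7 8-11 | T3 11-21 | T8 21-31 | T6 31-42 | T4 42-57 |
Completion: T1=2  T2=3  T3=21  T4=57  T5=8  T6=42  T7=11  T8=31
Turnaround (C−A): T1=1  T2=1  T3=19  T4=55  T5=6  T6=39  T7=5  T8=25
Waiting times: T1=0, T2=0, T3=9, T4=40, T5=1, T6=28, T7=2, T8=15
Average waiting = (0+0+9+40+1+28+2+15) / 8 = 95/8 = 11.88

11.88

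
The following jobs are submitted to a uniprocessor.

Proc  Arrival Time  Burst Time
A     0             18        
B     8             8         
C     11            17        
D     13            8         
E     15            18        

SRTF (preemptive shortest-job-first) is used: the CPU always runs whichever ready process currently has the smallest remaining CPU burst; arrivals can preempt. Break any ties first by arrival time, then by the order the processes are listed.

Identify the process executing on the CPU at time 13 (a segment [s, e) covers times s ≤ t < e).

Gantt: | A 0-8 | B 8-16 | D 16-24 | A 24-34 | C 34-51 | E 51-69 |
Completion: A=34  B=16  C=51  D=24  E=69
Turnaround (C−A): A=34  B=8  C=40  D=11  E=54

B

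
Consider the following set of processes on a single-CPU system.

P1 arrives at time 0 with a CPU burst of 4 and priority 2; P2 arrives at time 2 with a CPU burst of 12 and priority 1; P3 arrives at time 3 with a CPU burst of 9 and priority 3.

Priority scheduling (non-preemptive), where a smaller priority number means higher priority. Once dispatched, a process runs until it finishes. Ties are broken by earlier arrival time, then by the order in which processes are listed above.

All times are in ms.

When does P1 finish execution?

4

Schedule: | P1 0-4 | P2 4-16 | P3 16-25 |
Completion: P1=4  P2=16  P3=25
Turnaround (C−A): P1=4  P2=14  P3=22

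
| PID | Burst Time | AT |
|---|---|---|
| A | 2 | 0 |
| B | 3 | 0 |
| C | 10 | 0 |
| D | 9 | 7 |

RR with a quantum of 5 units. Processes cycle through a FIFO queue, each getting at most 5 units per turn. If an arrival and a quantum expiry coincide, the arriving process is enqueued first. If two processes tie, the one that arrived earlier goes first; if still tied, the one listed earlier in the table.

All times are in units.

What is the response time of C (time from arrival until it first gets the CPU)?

5

Gantt: | A 0-2 | B 2-5 | C 5-10 | D 10-15 | C 15-20 | D 20-24 |
Completion: A=2  B=5  C=20  D=24
Response(C) = first start − arrival = 5 − 0 = 5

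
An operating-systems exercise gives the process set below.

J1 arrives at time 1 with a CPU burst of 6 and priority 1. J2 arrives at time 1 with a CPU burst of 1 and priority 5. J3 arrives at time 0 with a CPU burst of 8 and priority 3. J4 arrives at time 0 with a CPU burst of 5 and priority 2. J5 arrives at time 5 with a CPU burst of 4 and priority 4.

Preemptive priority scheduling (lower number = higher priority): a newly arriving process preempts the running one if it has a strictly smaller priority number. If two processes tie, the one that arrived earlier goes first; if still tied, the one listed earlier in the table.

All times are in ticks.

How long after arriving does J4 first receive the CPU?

0

Gantt: | J4 0-1 | J1 1-7 | J4 7-11 | J3 11-19 | J5 19-23 | J2 23-24 |
Completion: J1=7  J2=24  J3=19  J4=11  J5=23
Turnaround (C−A): J1=6  J2=23  J3=19  J4=11  J5=18
Response(J4) = first start − arrival = 0 − 0 = 0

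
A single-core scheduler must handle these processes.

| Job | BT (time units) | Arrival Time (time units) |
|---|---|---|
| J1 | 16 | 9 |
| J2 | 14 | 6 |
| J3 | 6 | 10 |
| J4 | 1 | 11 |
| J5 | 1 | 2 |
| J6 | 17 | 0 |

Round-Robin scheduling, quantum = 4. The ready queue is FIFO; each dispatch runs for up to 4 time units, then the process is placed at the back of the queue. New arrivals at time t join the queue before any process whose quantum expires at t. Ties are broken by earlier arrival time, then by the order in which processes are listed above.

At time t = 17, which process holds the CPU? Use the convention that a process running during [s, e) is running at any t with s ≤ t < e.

Gantt: | J6 0-4 | J5 4-5 | J6 5-9 | J2 9-13 | J1 13-17 | J6 17-21 | J3 21-25 | J4 25-26 | J2 26-30 | J1 30-34 | J6 34-38 | J3 38-40 | J2 40-44 | J1 44-48 | J6 48-49 | J2 49-51 | J1 51-55 |
Completion: J1=55  J2=51  J3=40  J4=26  J5=5  J6=49
Turnaround (C−A): J1=46  J2=45  J3=30  J4=15  J5=3  J6=49

J6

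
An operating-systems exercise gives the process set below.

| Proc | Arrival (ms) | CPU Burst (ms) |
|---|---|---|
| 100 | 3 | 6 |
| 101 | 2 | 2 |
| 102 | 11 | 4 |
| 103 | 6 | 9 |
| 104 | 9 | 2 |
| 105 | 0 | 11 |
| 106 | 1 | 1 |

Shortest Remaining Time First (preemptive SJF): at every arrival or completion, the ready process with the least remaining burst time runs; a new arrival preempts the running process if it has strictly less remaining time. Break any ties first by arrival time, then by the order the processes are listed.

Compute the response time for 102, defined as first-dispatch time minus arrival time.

1

Gantt: | 105 0-1 | 106 1-2 | 101 2-4 | 100 4-10 | 104 10-12 | 102 12-16 | 103 16-25 | 105 25-35 |
Completion: 100=10  101=4  102=16  103=25  104=12  105=35  106=2
Turnaround (C−A): 100=7  101=2  102=5  103=19  104=3  105=35  106=1
Response(102) = first start − arrival = 12 − 11 = 1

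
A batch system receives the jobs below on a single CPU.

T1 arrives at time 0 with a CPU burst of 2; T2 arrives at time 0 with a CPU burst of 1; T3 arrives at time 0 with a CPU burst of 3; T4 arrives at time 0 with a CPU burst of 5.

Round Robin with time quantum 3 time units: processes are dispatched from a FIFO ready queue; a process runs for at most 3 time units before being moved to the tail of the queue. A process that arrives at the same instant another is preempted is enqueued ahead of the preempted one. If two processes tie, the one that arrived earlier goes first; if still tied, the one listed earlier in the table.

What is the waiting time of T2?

2

Gantt: | T1 0-2 | T2 2-3 | T3 3-6 | T4 6-11 |
Completion: T1=2  T2=3  T3=6  T4=11
Turnaround (C−A): T1=2  T2=3  T3=6  T4=11
Waiting(T2) = turnaround − burst = 3 − 1 = 2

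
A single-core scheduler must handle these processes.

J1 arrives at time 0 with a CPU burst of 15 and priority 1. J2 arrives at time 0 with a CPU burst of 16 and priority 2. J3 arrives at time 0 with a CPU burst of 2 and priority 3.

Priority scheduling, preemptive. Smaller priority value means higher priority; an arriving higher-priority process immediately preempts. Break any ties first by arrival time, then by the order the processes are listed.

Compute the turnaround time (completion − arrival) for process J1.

Timeline: | J1 0-15 | J2 15-31 | J3 31-33 |
Completion: J1=15  J2=31  J3=33
Turnaround (C−A): J1=15  J2=31  J3=33
Turnaround(J1) = completion − arrival = 15 − 0 = 15

15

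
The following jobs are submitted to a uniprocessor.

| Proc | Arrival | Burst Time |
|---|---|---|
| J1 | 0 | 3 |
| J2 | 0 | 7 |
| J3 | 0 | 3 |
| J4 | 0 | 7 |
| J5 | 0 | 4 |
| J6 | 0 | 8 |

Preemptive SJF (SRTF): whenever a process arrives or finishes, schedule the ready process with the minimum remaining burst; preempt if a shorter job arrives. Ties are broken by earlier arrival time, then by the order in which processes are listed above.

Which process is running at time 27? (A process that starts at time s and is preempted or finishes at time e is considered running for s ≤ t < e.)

Timeline: | J1 0-3 | J3 3-6 | J5 6-10 | J2 10-17 | J4 17-24 | J6 24-32 |
Completion: J1=3  J2=17  J3=6  J4=24  J5=10  J6=32

J6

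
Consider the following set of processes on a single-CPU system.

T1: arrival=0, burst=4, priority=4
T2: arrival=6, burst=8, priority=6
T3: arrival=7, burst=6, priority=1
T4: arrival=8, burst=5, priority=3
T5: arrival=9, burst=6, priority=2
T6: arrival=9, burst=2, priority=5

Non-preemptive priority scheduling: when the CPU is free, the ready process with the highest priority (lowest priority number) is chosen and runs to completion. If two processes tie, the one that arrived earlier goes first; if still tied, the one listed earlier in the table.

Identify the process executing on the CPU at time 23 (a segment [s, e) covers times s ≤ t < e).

Schedule: | T1 0-4 | idle 4-6 | T2 6-14 | T3 14-20 | T5 20-26 | T4 26-31 | T6 31-33 |
Completion: T1=4  T2=14  T3=20  T4=31  T5=26  T6=33

T5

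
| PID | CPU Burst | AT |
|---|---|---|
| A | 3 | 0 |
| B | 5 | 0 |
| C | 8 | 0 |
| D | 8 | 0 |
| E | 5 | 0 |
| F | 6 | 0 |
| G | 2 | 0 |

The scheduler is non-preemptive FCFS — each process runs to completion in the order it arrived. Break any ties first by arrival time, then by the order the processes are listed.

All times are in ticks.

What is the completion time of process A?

3

Gantt: | A 0-3 | B 3-8 | C 8-16 | D 16-24 | E 24-29 | F 29-35 | G 35-37 |
Completion: A=3  B=8  C=16  D=24  E=29  F=35  G=37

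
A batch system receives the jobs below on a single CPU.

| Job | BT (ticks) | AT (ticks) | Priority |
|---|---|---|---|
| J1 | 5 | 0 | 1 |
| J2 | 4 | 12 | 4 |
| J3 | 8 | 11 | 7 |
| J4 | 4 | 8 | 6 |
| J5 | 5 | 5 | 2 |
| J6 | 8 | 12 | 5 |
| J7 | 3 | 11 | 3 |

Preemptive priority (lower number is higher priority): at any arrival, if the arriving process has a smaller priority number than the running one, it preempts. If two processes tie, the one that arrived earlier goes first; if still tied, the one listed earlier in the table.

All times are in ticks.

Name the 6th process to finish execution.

Schedule: | J1 0-5 | J5 5-10 | J4 10-11 | J7 11-14 | J2 14-18 | J6 18-26 | J4 26-29 | J3 29-37 |
Completion: J1=5  J2=18  J3=37  J4=29  J5=10  J6=26  J7=14
Turnaround (C−A): J1=5  J2=6  J3=26  J4=21  J5=5  J6=14  J7=3
Finish order: J1 → J5 → J7 → J2 → J6 → J4 → J3

J4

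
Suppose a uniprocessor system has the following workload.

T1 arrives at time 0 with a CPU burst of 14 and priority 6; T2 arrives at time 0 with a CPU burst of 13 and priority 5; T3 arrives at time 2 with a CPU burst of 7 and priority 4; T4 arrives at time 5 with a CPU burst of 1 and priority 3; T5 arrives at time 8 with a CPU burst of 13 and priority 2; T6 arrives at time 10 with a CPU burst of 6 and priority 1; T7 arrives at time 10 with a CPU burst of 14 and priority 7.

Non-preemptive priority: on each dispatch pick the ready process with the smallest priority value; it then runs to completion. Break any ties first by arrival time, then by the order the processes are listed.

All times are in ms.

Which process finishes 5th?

T3

Timeline: | T2 0-13 | T6 13-19 | T5 19-32 | T4 32-33 | T3 33-40 | T1 40-54 | T7 54-68 |
Completion: T1=54  T2=13  T3=40  T4=33  T5=32  T6=19  T7=68
Turnaround (C−A): T1=54  T2=13  T3=38  T4=28  T5=24  T6=9  T7=58
Finish order: T2 → T6 → T5 → T4 → T3 → T1 → T7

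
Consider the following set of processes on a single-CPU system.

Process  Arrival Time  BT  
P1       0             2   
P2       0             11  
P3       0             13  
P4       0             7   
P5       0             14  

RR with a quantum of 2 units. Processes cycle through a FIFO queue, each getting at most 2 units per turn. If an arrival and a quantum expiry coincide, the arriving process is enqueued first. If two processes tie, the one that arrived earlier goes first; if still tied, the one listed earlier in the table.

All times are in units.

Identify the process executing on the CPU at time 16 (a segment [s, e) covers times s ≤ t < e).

Gantt: | P1 0-2 | P2 2-4 | P3 4-6 | P4 6-8 | P5 8-10 | P2 10-12 | P3 12-14 | P4 14-16 | P5 16-18 | P2 18-20 | P3 20-22 | P4 22-24 | P5 24-26 | P2 26-28 | P3 28-30 | P4 30-31 | P5 31-33 | P2 33-35 | P3 35-37 | P5 37-39 | P2 39-40 | P3 40-42 | P5 42-44 | P3 44-45 | P5 45-47 |
Completion: P1=2  P2=40  P3=45  P4=31  P5=47
Turnaround (C−A): P1=2  P2=40  P3=45  P4=31  P5=47

P5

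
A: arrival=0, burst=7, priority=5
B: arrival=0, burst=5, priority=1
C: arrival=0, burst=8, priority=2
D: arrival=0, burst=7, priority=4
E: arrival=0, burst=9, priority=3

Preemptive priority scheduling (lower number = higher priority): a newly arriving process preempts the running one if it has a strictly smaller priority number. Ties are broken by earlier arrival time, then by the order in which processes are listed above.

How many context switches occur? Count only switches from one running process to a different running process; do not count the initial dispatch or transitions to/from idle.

4

Timeline: | B 0-5 | C 5-13 | E 13-22 | D 22-29 | A 29-36 |
Completion: A=36  B=5  C=13  D=29  E=22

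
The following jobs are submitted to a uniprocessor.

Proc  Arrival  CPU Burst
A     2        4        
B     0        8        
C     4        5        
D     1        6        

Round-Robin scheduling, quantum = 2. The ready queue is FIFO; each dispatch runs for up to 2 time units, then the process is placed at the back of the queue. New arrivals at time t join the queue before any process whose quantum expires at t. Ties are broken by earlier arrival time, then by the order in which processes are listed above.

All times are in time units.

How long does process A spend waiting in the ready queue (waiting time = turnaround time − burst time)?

Timeline: | B 0-2 | D 2-4 | A 4-6 | B 6-8 | C 8-10 | D 10-12 | A 12-14 | B 14-16 | C 16-18 | D 18-20 | B 20-22 | C 22-23 |
Completion: A=14  B=22  C=23  D=20
Turnaround (C−A): A=12  B=22  C=19  D=19
Waiting(A) = turnaround − burst = 12 − 4 = 8

8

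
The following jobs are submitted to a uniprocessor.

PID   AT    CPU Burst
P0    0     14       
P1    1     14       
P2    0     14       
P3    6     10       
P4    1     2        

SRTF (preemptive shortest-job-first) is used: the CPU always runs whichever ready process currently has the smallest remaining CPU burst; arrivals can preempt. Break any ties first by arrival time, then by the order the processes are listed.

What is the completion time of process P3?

26

Gantt: | P0 0-1 | P4 1-3 | P0 3-16 | P3 16-26 | P2 26-40 | P1 40-54 |
Completion: P0=16  P1=54  P2=40  P3=26  P4=3
Turnaround (C−A): P0=16  P1=53  P2=40  P3=20  P4=2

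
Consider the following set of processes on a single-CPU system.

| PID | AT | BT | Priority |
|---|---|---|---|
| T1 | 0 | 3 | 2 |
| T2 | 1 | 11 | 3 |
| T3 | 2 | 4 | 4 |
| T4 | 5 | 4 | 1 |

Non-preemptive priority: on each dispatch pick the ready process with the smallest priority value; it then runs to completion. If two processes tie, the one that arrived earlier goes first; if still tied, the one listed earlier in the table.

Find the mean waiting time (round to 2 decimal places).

Schedule: | T1 0-3 | T2 3-14 | T4 14-18 | T3 18-22 |
Completion: T1=3  T2=14  T3=22  T4=18
Turnaround (C−A): T1=3  T2=13  T3=20  T4=13
Waiting times: T1=0, T2=2, T3=16, T4=9
Average waiting = (0+2+16+9) / 4 = 27/4 = 6.75

6.75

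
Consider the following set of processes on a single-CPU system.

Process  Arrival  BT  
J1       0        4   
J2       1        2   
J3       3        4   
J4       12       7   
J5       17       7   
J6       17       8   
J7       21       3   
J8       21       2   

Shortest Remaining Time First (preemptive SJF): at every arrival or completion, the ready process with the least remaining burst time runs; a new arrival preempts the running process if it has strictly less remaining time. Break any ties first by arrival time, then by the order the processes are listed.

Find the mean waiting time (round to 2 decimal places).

Timeline: | J1 0-1 | J2 1-3 | J1 3-6 | J3 6-10 | idle 10-12 | J4 12-19 | J5 19-21 | J8 21-23 | J7 23-26 | J5 26-31 | J6 31-39 |
Completion: J1=6  J2=3  J3=10  J4=19  J5=31  J6=39  J7=26  J8=23
Turnaround (C−A): J1=6  J2=2  J3=7  J4=7  J5=14  J6=22  J7=5  J8=2
Waiting times: J1=2, J2=0, J3=3, J4=0, J5=7, J6=14, J7=2, J8=0
Average waiting = (2+0+3+0+7+14+2+0) / 8 = 28/8 = 3.50

3.50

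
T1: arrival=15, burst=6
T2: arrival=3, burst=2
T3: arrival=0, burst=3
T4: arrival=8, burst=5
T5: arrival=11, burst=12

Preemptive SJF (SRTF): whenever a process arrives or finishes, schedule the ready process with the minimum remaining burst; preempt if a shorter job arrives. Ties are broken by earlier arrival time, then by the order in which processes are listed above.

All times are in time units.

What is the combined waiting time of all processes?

Gantt: | T3 0-3 | T2 3-5 | idle 5-8 | T4 8-13 | T5 13-15 | T1 15-21 | T5 21-31 |
Completion: T1=21  T2=5  T3=3  T4=13  T5=31
Turnaround (C−A): T1=6  T2=2  T3=3  T4=5  T5=20
Waiting = turnaround − burst: T1=0, T2=0, T3=0, T4=0, T5=8
Total waiting = 0 + 0 + 0 + 0 + 8 = 8

8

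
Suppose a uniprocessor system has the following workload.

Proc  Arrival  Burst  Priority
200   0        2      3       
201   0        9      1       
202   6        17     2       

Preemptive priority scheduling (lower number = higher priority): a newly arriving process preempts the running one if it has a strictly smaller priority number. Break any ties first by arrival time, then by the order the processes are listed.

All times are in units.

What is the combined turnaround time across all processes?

57

Schedule: | 201 0-9 | 202 9-26 | 200 26-28 |
Completion: 200=28  201=9  202=26
Turnaround = completion − arrival: 200=28, 201=9, 202=20
Total turnaround = 28 + 9 + 20 = 57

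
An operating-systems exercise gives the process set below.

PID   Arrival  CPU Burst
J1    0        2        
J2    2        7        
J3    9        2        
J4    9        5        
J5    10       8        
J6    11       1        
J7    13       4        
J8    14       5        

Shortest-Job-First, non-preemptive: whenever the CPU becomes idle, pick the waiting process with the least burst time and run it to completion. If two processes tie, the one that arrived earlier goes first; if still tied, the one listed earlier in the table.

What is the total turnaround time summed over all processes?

Timeline: | J1 0-2 | J2 2-9 | J3 9-11 | J6 11-12 | J4 12-17 | J7 17-21 | J8 21-26 | J5 26-34 |
Completion: J1=2  J2=9  J3=11  J4=17  J5=34  J6=12  J7=21  J8=26
Turnaround (C−A): J1=2  J2=7  J3=2  J4=8  J5=24  J6=1  J7=8  J8=12
Turnaround = completion − arrival: J1=2, J2=7, J3=2, J4=8, J5=24, J6=1, J7=8, J8=12
Total turnaround = 2 + 7 + 2 + 8 + 24 + 1 + 8 + 12 = 64

64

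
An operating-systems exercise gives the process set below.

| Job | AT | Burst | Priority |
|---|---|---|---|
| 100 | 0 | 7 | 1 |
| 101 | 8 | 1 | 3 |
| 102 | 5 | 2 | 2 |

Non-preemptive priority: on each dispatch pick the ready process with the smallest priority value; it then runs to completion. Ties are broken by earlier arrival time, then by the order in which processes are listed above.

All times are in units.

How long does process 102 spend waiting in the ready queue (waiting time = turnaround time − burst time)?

2

Gantt: | 100 0-7 | 102 7-9 | 101 9-10 |
Completion: 100=7  101=10  102=9
Turnaround (C−A): 100=7  101=2  102=4
Waiting(102) = turnaround − burst = 4 − 2 = 2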